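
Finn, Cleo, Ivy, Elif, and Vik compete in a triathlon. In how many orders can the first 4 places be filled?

120

This is an ordered selection of 4 from 5: P(5,4).
That gives 5 × 4 × 3 × 2 = 120.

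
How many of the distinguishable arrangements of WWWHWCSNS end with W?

3360

Fix W in the last position and arrange the remaining 8 letters.
Those 8 letters have S appearing twice and W appearing 3 times, giving (8)!/(3!·2!) = 3360.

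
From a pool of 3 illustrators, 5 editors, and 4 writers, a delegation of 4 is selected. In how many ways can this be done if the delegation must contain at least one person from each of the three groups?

270

Total 4-person selections from all 12: C(12,4) = 495.
Selections missing a whole group: no illustrators → C(9,4) = 126; no editors → C(7,4) = 35; no writers → C(8,4) = 70.
Add back selections omitting two groups (i.e. drawn from a single group): C(3,4) + C(5,4) + C(4,4) = 6.
By inclusion–exclusion: 495 − 231 + 6 = 270.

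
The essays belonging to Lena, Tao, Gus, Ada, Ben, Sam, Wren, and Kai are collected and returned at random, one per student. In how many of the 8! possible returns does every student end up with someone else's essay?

This is the derangement count D_8: permutations of 8 items with no fixed point.
By inclusion–exclusion this is Σ_{j=0}^{8} (−1)^j C(8,j)·(8−j)!.
Computing: 40320 − 40320 + 20160 − 6720 + 1680 − 336 + 56 − 8 + 1 = 14833.

14833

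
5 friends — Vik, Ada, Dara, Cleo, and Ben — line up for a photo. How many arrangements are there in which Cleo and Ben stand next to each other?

48

Treat {Cleo, Ben} as a single unit. There are 4 units to order, and the pair itself can be ordered 2 ways.
That gives 2 × 4! = 2 × 24 = 48.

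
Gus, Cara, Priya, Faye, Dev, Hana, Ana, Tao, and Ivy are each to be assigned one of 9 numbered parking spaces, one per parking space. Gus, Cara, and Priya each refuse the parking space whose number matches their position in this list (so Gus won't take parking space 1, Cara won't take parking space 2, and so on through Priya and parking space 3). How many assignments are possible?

256320

Let Aᵢ (for i ∈ {1, 2, 3}) be the placements that put person i in their forbidden parking space. Any j of these fix j positions, leaving (9−j)! ways to fill the rest, and there are C(3,j) ways to pick which j.
By inclusion–exclusion, the number of valid placements is Σ_{j=0}^{3} (−1)^j C(3,j)·(9−j)!.
Computing: 362880 − 120960 + 15120 − 720 = 256320.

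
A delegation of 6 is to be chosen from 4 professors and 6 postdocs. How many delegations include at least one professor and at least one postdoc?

With no constraint there are C(10,6) = 210 possible selections.
Subtract selections that omit an entire group: no professors → C(6,6) = 1; no postdocs → C(4,6) = 0.
Both groups omitted at once is impossible, so 210 − 1 = 209.

209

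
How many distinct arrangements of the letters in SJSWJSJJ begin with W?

35

With the first slot taken by W, it remains to arrange the other 7 letters (SJSJSJJ).
Those 7 letters have J appearing 4 times and S appearing 3 times, giving (7)!/(4!·3!) = 35.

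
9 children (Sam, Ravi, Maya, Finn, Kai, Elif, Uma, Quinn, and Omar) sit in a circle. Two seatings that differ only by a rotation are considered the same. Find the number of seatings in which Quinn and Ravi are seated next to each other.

Glue Quinn and Ravi into a block (2 internal orders). Seating 8 units around a circle gives (7)! arrangements.
So 2 × (7)! = 2 × 5040 = 10080.

10080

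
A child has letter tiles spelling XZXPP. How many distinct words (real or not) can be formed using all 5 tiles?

XZXPP has 5 letters with P appearing twice and X appearing twice.
Dividing 5! = 120 by 2!·2! = 4 for the repeated letters gives 30.

30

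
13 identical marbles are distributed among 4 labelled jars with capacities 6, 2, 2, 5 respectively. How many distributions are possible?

Without the upper bounds there are C(16,3) = 560 ways to split 13 among 4 jars.
Subtract solutions that violate a single cap (substitute x_i' = x_i − (cap_i+1)): x_1 ≥ 7 gives C(9,3) = 84; x_2 ≥ 3 gives C(13,3) = 286; x_3 ≥ 3 gives C(13,3) = 286; x_4 ≥ 6 gives C(10,3) = 120. Together 776.
Add back pairs where two caps are both exceeded: 20 + 20 + 1 + 120 + 35 + 35 = 231.
Subtract triples: 1 + 0 + 0 + 4 = 5.
By inclusion–exclusion the count is 560 − 776 + 231 − 5 = 10.

10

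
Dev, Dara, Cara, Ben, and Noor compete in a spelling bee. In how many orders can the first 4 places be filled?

120

There are 5 choices for 1st place, 4 for 2nd, and so on down to 2 for position 4.
That gives 5 × 4 × 3 × 2 = 120.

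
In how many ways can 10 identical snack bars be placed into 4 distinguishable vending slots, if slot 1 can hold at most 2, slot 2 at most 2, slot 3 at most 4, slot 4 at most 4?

Without the upper bounds there are C(13,3) = 286 ways to split 10 among 4 vending slots.
Subtract solutions that violate a single cap (substitute x_i' = x_i − (cap_i+1)): x_1 ≥ 3 gives C(10,3) = 120; x_2 ≥ 3 gives C(10,3) = 120; x_3 ≥ 5 gives C(8,3) = 56; x_4 ≥ 5 gives C(8,3) = 56. Together 352.
Add back pairs where two caps are both exceeded: 35 + 10 + 10 + 10 + 10 + 1 = 76.
By inclusion–exclusion the count is 286 − 352 + 76 = 10.

10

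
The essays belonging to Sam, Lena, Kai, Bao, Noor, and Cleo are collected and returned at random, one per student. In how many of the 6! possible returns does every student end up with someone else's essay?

Let Aᵢ be the assignments in which student i gets their own essay. We want the size of the complement of A₁∪…∪A_6.
By inclusion–exclusion this is Σ_{j=0}^{6} (−1)^j C(6,j)·(6−j)!.
Computing: 720 − 720 + 360 − 120 + 30 − 6 + 1 = 265.

265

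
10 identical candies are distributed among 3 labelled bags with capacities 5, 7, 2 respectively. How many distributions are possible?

Without the upper bounds there are C(12,2) = 66 ways to split 10 among 3 bags.
Subtract solutions that violate a single cap (substitute x_i' = x_i − (cap_i+1)): x_1 ≥ 6 gives C(6,2) = 15; x_2 ≥ 8 gives C(4,2) = 6; x_3 ≥ 3 gives C(9,2) = 36. Together 57.
Add back pairs where two caps are both exceeded: 0 + 3 + 0 = 3.
By inclusion–exclusion the count is 66 − 57 + 3 = 12.

12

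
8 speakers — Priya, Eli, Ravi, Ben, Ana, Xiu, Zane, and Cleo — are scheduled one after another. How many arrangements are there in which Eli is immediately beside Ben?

Glue Eli and Ben into one block (2 internal orders), leaving 7 units to arrange in a row.
So the count is 2·(7)! = 10080.

10080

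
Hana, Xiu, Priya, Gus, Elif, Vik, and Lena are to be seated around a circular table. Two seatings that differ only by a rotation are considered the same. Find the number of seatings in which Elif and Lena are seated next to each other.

Treat {Elif, Lena} as one unit (2 internal orders) and seat the resulting 6 units around the table: (5)! circular arrangements.
So 2 × (5)! = 2 × 120 = 240.

240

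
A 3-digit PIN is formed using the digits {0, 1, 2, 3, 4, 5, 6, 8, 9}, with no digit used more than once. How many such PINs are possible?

This is a permutation of 3 out of 9: P(9,3) = 9!/6!.
That product is 9 × 8 × 7 = 504.

504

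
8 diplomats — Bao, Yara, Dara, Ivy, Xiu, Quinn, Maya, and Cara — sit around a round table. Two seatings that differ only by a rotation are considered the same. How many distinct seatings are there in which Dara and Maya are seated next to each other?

Treat {Dara, Maya} as one unit (2 internal orders) and seat the resulting 7 units around the table: (6)! circular arrangements.
So 2 × (6)! = 2 × 720 = 1440.

1440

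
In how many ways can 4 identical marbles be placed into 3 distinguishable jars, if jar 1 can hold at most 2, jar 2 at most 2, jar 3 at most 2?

6

Without the upper bounds there are C(6,2) = 15 ways to split 4 among 3 jars.
Subtract solutions that violate a single cap (substitute x_i' = x_i − (cap_i+1)): x_1 ≥ 3 gives C(3,2) = 3; x_2 ≥ 3 gives C(3,2) = 3; x_3 ≥ 3 gives C(3,2) = 3. Together 9.
No two caps can be exceeded simultaneously, so the pair terms are all 0.
By inclusion–exclusion the count is 15 − 9 + 0 = 6.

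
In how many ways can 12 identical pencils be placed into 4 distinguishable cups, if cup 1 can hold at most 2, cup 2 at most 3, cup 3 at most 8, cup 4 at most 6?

Ignoring the caps, the number of non-negative solutions to x_1+…+x_4 = 12 is C(15,3) = 455.
Subtract solutions that violate a single cap (substitute x_i' = x_i − (cap_i+1)): x_1 ≥ 3 gives C(12,3) = 220; x_2 ≥ 4 gives C(11,3) = 165; x_3 ≥ 9 gives C(6,3) = 20; x_4 ≥ 7 gives C(8,3) = 56. Together 461.
Add back pairs where two caps are both exceeded: 56 + 1 + 10 + 0 + 4 + 0 = 71.
By inclusion–exclusion the count is 455 − 461 + 71 = 65.

65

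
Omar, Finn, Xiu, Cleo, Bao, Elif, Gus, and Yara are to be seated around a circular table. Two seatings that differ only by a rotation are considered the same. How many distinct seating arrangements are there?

5040

Fix one person's seat to break rotational symmetry; the remaining 7 people can be arranged in (7)! = 5040 ways.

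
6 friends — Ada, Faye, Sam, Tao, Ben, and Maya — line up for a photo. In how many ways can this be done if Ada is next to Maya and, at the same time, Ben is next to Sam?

96

Treat {Ada,Maya} as one block (2 orders) and {Ben,Sam} as another (2 orders).
That leaves 4 units to arrange: 2 × 2 × 4! = 4 × 24 = 96.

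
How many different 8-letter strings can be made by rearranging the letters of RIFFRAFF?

840

RIFFRAFF has 8 letters with F appearing 4 times and R appearing twice.
So there are 8! / (4!·2!) = 840 distinguishable arrangements.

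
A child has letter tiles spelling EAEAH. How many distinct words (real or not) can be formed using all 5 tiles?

The 5 letters of EAEAH have repeats: A appearing twice and E appearing twice.
The number of distinct arrangements is 5!/(2!·2!) = 120/4 = 30.

30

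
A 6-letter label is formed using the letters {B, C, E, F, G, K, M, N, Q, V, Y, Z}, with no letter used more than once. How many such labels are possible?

665280

Choose and order 6 of the 12 symbols: the first letter has 12 options, the next 11, and so on down to 7.
12 × 11 × 10 × 9 × 8 × 7 = 665280.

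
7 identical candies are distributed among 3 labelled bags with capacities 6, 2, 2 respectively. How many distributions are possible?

By stars and bars, unrestricted non-negative solutions to x_1+…+x_3 = 7 number C(7+2,2) = 36.
Subtract solutions that violate a single cap (substitute x_i' = x_i − (cap_i+1)): x_1 ≥ 7 gives C(2,2) = 1; x_2 ≥ 3 gives C(6,2) = 15; x_3 ≥ 3 gives C(6,2) = 15. Together 31.
Add back pairs where two caps are both exceeded: 0 + 0 + 3 = 3.
By inclusion–exclusion the count is 36 − 31 + 3 = 8.

8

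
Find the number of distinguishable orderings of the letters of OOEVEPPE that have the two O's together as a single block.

420

Treat the 2 copies of O as a single block. The multiset to arrange is then {OO, E, E, E, P, P, V}, 7 items in all.
That gives (7)!/(3!·2!) = 420 arrangements.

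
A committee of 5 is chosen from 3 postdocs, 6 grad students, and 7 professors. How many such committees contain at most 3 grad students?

Split by how many grad students are chosen (0 through 3).
Sum: C(6,0)·C(10,5) + C(6,1)·C(10,4) + C(6,2)·C(10,3) + C(6,3)·C(10,2) = 252 + 1260 + 1800 + 900 = 4212.

4212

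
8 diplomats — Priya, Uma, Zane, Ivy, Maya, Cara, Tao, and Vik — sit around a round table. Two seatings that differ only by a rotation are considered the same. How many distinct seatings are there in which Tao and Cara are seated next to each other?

Glue Tao and Cara into a block (2 internal orders). Seating 7 units around a circle gives (6)! arrangements.
So 2 × (6)! = 2 × 720 = 1440.

1440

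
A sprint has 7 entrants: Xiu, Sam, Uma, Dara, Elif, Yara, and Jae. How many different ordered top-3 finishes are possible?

210

There are 7 choices for 1st place, 6 for 2nd, and 5 for 3rd.
That gives 7 × 6 × 5 = 210.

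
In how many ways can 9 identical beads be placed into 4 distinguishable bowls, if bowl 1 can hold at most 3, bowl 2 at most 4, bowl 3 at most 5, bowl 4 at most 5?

90

Without the upper bounds there are C(12,3) = 220 ways to split 9 among 4 bowls.
Subtract solutions that violate a single cap (substitute x_i' = x_i − (cap_i+1)): x_1 ≥ 4 gives C(8,3) = 56; x_2 ≥ 5 gives C(7,3) = 35; x_3 ≥ 6 gives C(6,3) = 20; x_4 ≥ 6 gives C(6,3) = 20. Together 131.
Add back pairs where two caps are both exceeded: 1 + 0 + 0 + 0 + 0 + 0 = 1.
By inclusion–exclusion the count is 220 − 131 + 1 = 90.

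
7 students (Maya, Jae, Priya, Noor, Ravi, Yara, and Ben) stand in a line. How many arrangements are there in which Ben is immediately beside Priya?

1440

Glue Ben and Priya into one block (2 internal orders), leaving 6 units to arrange in a row.
That gives 2 × 6! = 2 × 720 = 1440.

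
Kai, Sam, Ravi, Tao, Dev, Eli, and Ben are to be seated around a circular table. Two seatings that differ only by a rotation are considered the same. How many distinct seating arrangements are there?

Seat Kai anywhere (absorbing the rotational symmetry), then permute the other 6: (6)! = 720.

720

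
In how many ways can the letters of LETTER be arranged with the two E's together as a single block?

Treat the 2 copies of E as a single block. The multiset to arrange is then {EE, L, R, T, T}, 5 items in all.
That gives (5)!/(2!) = 60 arrangements.

60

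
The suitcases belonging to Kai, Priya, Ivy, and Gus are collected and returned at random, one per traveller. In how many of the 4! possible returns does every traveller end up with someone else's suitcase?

Let Aᵢ be the assignments in which traveller i gets their own suitcase. We want the size of the complement of A₁∪…∪A_4.
By inclusion–exclusion this is Σ_{j=0}^{4} (−1)^j C(4,j)·(4−j)!.
Computing: 24 − 24 + 12 − 4 + 1 = 9.

9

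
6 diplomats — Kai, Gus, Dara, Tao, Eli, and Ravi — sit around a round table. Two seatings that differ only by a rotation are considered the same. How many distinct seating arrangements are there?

120

Fix one person's seat to break rotational symmetry; the remaining 5 people can be arranged in (5)! = 120 ways.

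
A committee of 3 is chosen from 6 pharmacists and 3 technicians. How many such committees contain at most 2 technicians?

83

Split by how many technicians are chosen (0 through 2).
Sum: C(3,0)·C(6,3) + C(3,1)·C(6,2) + C(3,2)·C(6,1) = 20 + 45 + 18 = 83.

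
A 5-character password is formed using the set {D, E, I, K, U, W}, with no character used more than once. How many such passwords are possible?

Choose and order 5 of the 6 symbols: the first character has 6 options, the next 5, and so on down to 2.
That product is 6 × 5 × 4 × 3 × 2 = 720.

720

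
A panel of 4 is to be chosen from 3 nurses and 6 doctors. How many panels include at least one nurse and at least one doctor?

With no constraint there are C(9,4) = 126 possible selections.
Subtract selections that omit an entire group: no nurses → C(6,4) = 15; no doctors → C(3,4) = 0.
Both groups omitted at once is impossible, so 126 − 15 = 111.

111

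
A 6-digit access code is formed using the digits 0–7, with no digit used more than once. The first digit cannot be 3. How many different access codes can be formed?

The first digit has 8−1 = 7 choices (anything except 3).
The remaining 5 digits are filled from the other 7 symbols without repetition: 7 × 6 × 5 × 4 × 3 = 2520.
Total: 7 × 2520 = 17640.

17640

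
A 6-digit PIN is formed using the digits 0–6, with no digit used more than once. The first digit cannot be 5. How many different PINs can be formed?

4320

The first digit has 7−1 = 6 choices (anything except 5).
The remaining 5 digits are filled from the other 6 symbols without repetition: 6 × 5 × 4 × 3 × 2 = 720.
Total: 6 × 720 = 4320.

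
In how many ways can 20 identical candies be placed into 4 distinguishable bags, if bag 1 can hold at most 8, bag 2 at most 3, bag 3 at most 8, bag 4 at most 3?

Ignoring the caps, the number of non-negative solutions to x_1+…+x_4 = 20 is C(23,3) = 1771.
Subtract solutions that violate a single cap (substitute x_i' = x_i − (cap_i+1)): x_1 ≥ 9 gives C(14,3) = 364; x_2 ≥ 4 gives C(19,3) = 969; x_3 ≥ 9 gives C(14,3) = 364; x_4 ≥ 4 gives C(19,3) = 969. Together 2666.
Add back pairs where two caps are both exceeded: 120 + 10 + 120 + 120 + 455 + 120 = 945.
Subtract triples: 0 + 20 + 0 + 20 = 40.
By inclusion–exclusion the count is 1771 − 2666 + 945 − 40 = 10.

10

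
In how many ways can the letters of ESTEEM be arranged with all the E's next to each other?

24

Treat the 3 copies of E as a single block. The multiset to arrange is then {EEE, M, S, T}, 4 items in all.
All 4 items are distinct, so there are (4)! = 24 arrangements.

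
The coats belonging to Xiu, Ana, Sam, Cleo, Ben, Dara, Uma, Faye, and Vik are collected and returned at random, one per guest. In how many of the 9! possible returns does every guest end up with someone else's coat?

This is the derangement count D_9: permutations of 9 items with no fixed point.
By inclusion–exclusion this is Σ_{j=0}^{9} (−1)^j C(9,j)·(9−j)!.
Computing: 362880 − 362880 + 181440 − 60480 + 15120 − 3024 + 504 − 72 + 9 − 1 = 133496.

133496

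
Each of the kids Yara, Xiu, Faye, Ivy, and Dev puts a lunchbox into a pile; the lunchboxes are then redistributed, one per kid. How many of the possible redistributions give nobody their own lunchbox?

Count assignments avoiding every fixed point. For any j of the 5 kids fixed to their own lunchbox, the other 5−j can be arranged in (5−j)! ways.
By inclusion–exclusion this is Σ_{j=0}^{5} (−1)^j C(5,j)·(5−j)!.
Computing: 120 − 120 + 60 − 20 + 5 − 1 = 44.

44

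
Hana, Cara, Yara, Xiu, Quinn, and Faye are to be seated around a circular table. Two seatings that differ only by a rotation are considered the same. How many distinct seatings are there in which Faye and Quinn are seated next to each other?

48

Treat {Faye, Quinn} as one unit (2 internal orders) and seat the resulting 5 units around the table: (4)! circular arrangements.
So 2 × (4)! = 2 × 24 = 48.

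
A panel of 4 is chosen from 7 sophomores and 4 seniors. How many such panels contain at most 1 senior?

175

Split by how many seniors are chosen (0 through 1).
Sum: C(4,0)·C(7,4) + C(4,1)·C(7,3) = 35 + 140 = 175.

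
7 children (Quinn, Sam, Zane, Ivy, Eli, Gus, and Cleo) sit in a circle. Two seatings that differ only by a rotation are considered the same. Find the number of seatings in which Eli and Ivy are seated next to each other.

240

Glue Eli and Ivy into a block (2 internal orders). Seating 6 units around a circle gives (5)! arrangements.
So 2 × (5)! = 2 × 120 = 240.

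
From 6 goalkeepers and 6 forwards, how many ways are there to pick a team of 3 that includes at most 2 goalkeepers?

200

Split by how many goalkeepers are chosen (0 through 2).
Sum: C(6,0)·C(6,3) + C(6,1)·C(6,2) + C(6,2)·C(6,1) = 20 + 90 + 90 = 200.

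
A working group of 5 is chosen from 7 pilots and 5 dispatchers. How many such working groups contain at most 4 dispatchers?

791

Split by how many dispatchers are chosen (0 through 4).
Sum: C(5,0)·C(7,5) + C(5,1)·C(7,4) + C(5,2)·C(7,3) + C(5,3)·C(7,2) + C(5,4)·C(7,1) = 21 + 175 + 350 + 210 + 35 = 791.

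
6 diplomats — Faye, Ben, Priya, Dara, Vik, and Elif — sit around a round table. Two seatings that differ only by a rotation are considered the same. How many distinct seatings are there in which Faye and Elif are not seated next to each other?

72

Without the restriction there are (5)! = 120 seatings.
Seatings with Faye beside Elif: treat them as a block with 2 internal orders, giving 2 × (4)! = 48.
Subtracting, 120 − 48 = 72.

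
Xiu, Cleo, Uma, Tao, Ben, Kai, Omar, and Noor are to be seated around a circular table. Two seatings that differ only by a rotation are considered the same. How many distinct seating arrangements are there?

Around a circle, 8 distinct people have 8!/8 = (7)! = 5040 rotationally distinct seatings.

5040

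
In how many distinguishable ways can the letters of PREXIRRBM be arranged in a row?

60480

PREXIRRBM has 9 letters with R appearing 3 times.
The number of distinct arrangements is 9!/(3!) = 362880/6 = 60480.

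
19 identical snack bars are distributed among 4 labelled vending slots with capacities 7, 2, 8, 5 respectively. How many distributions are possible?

19

Ignoring the caps, the number of non-negative solutions to x_1+…+x_4 = 19 is C(22,3) = 1540.
Subtract solutions that violate a single cap (substitute x_i' = x_i − (cap_i+1)): x_1 ≥ 8 gives C(14,3) = 364; x_2 ≥ 3 gives C(19,3) = 969; x_3 ≥ 9 gives C(13,3) = 286; x_4 ≥ 6 gives C(16,3) = 560. Together 2179.
Add back pairs where two caps are both exceeded: 165 + 10 + 56 + 120 + 286 + 35 = 672.
Subtract triples: 0 + 10 + 0 + 4 = 14.
By inclusion–exclusion the count is 1540 − 2179 + 672 − 14 = 19.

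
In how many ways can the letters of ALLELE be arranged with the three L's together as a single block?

12

Treat the 3 copies of L as a single block. The multiset to arrange is then {LLL, A, E, E}, 4 items in all.
That gives (4)!/(2!) = 12 arrangements.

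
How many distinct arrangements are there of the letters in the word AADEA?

AADEA has 5 letters with A appearing 3 times.
Dividing 5! = 120 by 3! = 6 for the repeated letters gives 20.

20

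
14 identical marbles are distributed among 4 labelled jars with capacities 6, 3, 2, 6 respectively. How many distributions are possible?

Ignoring the caps, the number of non-negative solutions to x_1+…+x_4 = 14 is C(17,3) = 680.
Subtract solutions that violate a single cap (substitute x_i' = x_i − (cap_i+1)): x_1 ≥ 7 gives C(10,3) = 120; x_2 ≥ 4 gives C(13,3) = 286; x_3 ≥ 3 gives C(14,3) = 364; x_4 ≥ 7 gives C(10,3) = 120. Together 890.
Add back pairs where two caps are both exceeded: 20 + 35 + 1 + 120 + 20 + 35 = 231.
Subtract triples: 1 + 0 + 0 + 1 = 2.
By inclusion–exclusion the count is 680 − 890 + 231 − 2 = 19.

19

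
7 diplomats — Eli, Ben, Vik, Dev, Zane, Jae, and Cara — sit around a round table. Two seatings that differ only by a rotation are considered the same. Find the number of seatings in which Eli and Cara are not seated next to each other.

All circular seatings of 7 people number (6)! = 720.
Seatings with Eli beside Cara: treat them as a block with 2 internal orders, giving 2 × (5)! = 240.
Subtracting, 720 − 240 = 480.

480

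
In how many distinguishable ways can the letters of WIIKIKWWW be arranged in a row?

Letter multiplicities in WIIKIKWWW: I×3, K×2, W×4.
Dividing 9! = 362880 by 4!·3!·2! = 288 for the repeated letters gives 1260.

1260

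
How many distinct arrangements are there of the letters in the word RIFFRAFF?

840

Letter multiplicities in RIFFRAFF: A×1, F×4, I×1, R×2.
Dividing 8! = 40320 by 4!·2! = 48 for the repeated letters gives 840.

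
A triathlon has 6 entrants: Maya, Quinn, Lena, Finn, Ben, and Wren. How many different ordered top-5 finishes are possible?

This is an ordered selection of 5 from 6: P(6,5).
That gives 6 × 5 × 4 × 3 × 2 = 720.

720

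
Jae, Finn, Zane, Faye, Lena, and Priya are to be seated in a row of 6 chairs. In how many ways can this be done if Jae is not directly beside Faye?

Of the 6! = 720 arrangements, those with Jae and Faye adjacent number 2 × 5! = 240 (treat the pair as a block with 2 internal orders).
Complementary counting: 720 − 240 = 480.

480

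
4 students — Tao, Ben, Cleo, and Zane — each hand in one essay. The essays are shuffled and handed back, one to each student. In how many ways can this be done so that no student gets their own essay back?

9

Let Aᵢ be the assignments in which student i gets their own essay. We want the size of the complement of A₁∪…∪A_4.
By inclusion–exclusion this is Σ_{j=0}^{4} (−1)^j C(4,j)·(4−j)!.
Computing: 24 − 24 + 12 − 4 + 1 = 9.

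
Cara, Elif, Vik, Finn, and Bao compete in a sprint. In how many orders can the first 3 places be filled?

60

This is an ordered selection of 3 from 5: P(5,3).
That gives 5 × 4 × 3 = 60.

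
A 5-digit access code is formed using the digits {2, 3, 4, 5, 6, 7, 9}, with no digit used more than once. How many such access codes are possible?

2520

With no repetition, fill the 5 digits in order: 7 choices, then 6, down to 3.
7 × 6 × 5 × 4 × 3 = 2520.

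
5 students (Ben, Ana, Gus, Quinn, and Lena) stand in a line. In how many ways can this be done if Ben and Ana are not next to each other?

Of the 5! = 120 arrangements, those with Ben and Ana adjacent number 2 × 4! = 48 (treat the pair as a block with 2 internal orders).
Complementary counting: 120 − 48 = 72.

72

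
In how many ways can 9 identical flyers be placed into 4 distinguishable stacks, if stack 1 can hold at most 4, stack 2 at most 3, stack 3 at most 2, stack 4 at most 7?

56

Without the upper bounds there are C(12,3) = 220 ways to split 9 among 4 stacks.
Subtract solutions that violate a single cap (substitute x_i' = x_i − (cap_i+1)): x_1 ≥ 5 gives C(7,3) = 35; x_2 ≥ 4 gives C(8,3) = 56; x_3 ≥ 3 gives C(9,3) = 84; x_4 ≥ 8 gives C(4,3) = 4. Together 179.
Add back pairs where two caps are both exceeded: 1 + 4 + 0 + 10 + 0 + 0 = 15.
By inclusion–exclusion the count is 220 − 179 + 15 = 56.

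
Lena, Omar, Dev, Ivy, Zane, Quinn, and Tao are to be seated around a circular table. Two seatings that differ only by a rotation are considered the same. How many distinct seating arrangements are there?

720

Around a circle, 7 distinct people have 7!/7 = (6)! = 720 rotationally distinct seatings.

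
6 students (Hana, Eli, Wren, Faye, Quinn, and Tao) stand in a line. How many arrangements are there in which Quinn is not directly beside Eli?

Of the 6! = 720 arrangements, those with Quinn and Eli adjacent number 2 × 5! = 240 (treat the pair as a block with 2 internal orders).
Complementary counting: 720 − 240 = 480.

480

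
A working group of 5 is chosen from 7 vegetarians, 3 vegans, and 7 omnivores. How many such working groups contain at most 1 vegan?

5005

Split by how many vegans are chosen (0 through 1).
Sum: C(3,0)·C(14,5) + C(3,1)·C(14,4) = 2002 + 3003 = 5005.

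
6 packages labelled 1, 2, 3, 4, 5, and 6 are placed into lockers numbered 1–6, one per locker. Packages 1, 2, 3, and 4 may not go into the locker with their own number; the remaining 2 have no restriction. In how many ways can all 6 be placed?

Let Aᵢ (for 1 ≤ i ≤ 4) be the placements that put package i in its forbidden locker. Any j of these fix j positions, leaving (6−j)! ways to fill the rest, and there are C(4,j) ways to pick which j.
By inclusion–exclusion, the number of valid placements is Σ_{j=0}^{4} (−1)^j C(4,j)·(6−j)!.
Computing: 720 − 480 + 144 − 24 + 2 = 362.

362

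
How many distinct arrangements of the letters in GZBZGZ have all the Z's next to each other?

12

Treat the 3 copies of Z as a single block. The multiset to arrange is then {ZZZ, B, G, G}, 4 items in all.
That gives (4)!/(2!) = 12 arrangements.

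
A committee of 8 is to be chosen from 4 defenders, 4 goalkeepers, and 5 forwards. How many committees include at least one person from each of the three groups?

Unrestricted: C(13,8) = 1287 ways to pick any 8 of the 13.
Selections missing a whole group: no defenders → C(9,8) = 9; no goalkeepers → C(9,8) = 9; no forwards → C(8,8) = 1.
Add back selections omitting two groups (i.e. drawn from a single group): C(4,8) + C(4,8) + C(5,8) = 0.
By inclusion–exclusion: 1287 − 19 + 0 = 1268.

1268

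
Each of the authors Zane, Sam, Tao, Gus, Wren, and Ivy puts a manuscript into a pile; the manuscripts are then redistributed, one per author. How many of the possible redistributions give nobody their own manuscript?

265

This is the derangement count D_6: permutations of 6 items with no fixed point.
By inclusion–exclusion this is Σ_{j=0}^{6} (−1)^j C(6,j)·(6−j)!.
Computing: 720 − 720 + 360 − 120 + 30 − 6 + 1 = 265.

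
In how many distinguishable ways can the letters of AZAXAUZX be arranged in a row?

The 8 letters of AZAXAUZX have repeats: A appearing 3 times, X appearing twice, and Z appearing twice.
The number of distinct arrangements is 8!/(3!·2!·2!) = 40320/24 = 1680.

1680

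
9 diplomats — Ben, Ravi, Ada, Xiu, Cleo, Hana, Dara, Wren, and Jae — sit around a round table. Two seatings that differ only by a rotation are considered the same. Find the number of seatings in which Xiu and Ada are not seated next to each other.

Without the restriction there are (8)! = 40320 seatings.
Those with Xiu next to Ada: fuse the pair into one unit and seat 8 units around a circle — 2·(7)! = 10080.
Subtracting, 40320 − 10080 = 30240.

30240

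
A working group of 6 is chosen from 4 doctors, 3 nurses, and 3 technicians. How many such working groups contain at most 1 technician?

70

Split by how many technicians are chosen (0 through 1).
Sum: C(3,0)·C(7,6) + C(3,1)·C(7,5) = 7 + 63 = 70.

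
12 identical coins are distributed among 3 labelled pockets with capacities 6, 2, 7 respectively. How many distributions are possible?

9

Ignoring the caps, the number of non-negative solutions to x_1+…+x_3 = 12 is C(14,2) = 91.
Subtract solutions that violate a single cap (substitute x_i' = x_i − (cap_i+1)): x_1 ≥ 7 gives C(7,2) = 21; x_2 ≥ 3 gives C(11,2) = 55; x_3 ≥ 8 gives C(6,2) = 15. Together 91.
Add back pairs where two caps are both exceeded: 6 + 0 + 3 = 9.
By inclusion–exclusion the count is 91 − 91 + 9 = 9.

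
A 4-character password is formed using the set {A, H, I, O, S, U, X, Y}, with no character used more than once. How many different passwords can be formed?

1680

Choose and order 4 of the 8 symbols: the first character has 8 options, the next 7, then 6, 5.
8 × 7 × 6 × 5 = 1680.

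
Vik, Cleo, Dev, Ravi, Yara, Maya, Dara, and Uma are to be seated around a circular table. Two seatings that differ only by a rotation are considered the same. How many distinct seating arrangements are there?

5040

Around a circle, 8 distinct people have 8!/8 = (7)! = 5040 rotationally distinct seatings.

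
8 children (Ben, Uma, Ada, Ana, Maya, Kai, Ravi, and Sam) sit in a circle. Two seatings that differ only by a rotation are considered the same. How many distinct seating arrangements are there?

Around a circle, 8 distinct people have 8!/8 = (7)! = 5040 rotationally distinct seatings.

5040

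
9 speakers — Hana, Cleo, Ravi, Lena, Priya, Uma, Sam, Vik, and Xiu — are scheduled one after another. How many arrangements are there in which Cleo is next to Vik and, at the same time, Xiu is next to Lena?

Treat {Cleo,Vik} as one block (2 orders) and {Xiu,Lena} as another (2 orders).
That leaves 7 units to arrange: 2 × 2 × 7! = 4 × 5040 = 20160.

20160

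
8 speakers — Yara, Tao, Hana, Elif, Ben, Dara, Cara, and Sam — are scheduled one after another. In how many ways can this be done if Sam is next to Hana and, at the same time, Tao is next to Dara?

2880

Treat {Sam,Hana} as one block (2 orders) and {Tao,Dara} as another (2 orders).
That leaves 6 units to arrange: 2 × 2 × 6! = 4 × 720 = 2880.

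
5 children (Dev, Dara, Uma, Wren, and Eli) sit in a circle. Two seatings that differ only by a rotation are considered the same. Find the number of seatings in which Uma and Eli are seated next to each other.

12

Glue Uma and Eli into a block (2 internal orders). Seating 4 units around a circle gives (3)! arrangements.
So 2 × (3)! = 2 × 6 = 12.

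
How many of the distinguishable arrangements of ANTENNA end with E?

With the last slot taken by E, it remains to arrange the other 6 letters (ANTNNA).
Those 6 letters have A appearing twice and N appearing 3 times, giving (6)!/(3!·2!) = 60.

60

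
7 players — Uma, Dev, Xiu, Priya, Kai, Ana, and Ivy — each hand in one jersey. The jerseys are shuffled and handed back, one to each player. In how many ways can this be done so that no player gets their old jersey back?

1854

This is the derangement count D_7: permutations of 7 items with no fixed point.
By inclusion–exclusion this is Σ_{j=0}^{7} (−1)^j C(7,j)·(7−j)!.
Computing: 5040 − 5040 + 2520 − 840 + 210 − 42 + 7 − 1 = 1854.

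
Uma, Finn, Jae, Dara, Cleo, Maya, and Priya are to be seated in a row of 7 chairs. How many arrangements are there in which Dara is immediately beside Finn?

1440

Treat {Dara, Finn} as a single unit. There are 6 units to order, and the pair itself can be ordered 2 ways.
So the count is 2·(6)! = 1440.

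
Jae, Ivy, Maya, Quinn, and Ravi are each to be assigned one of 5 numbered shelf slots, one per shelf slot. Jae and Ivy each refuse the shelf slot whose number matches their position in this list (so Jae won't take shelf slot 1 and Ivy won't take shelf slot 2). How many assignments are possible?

Let Aᵢ (for i ∈ {1, 2}) be the placements that put person i in their forbidden shelf slot. Any j of these fix j positions, leaving (5−j)! ways to fill the rest, and there are C(2,j) ways to pick which j.
By inclusion–exclusion, the number of valid placements is Σ_{j=0}^{2} (−1)^j C(2,j)·(5−j)!.
Computing: 120 − 48 + 6 = 78.

78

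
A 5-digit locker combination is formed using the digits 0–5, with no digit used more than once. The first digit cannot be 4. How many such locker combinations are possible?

600

The first digit has 6−1 = 5 choices (anything except 4).
The remaining 4 digits are filled from the other 5 symbols without repetition: 5 × 4 × 3 × 2 = 120.
Total: 5 × 120 = 600.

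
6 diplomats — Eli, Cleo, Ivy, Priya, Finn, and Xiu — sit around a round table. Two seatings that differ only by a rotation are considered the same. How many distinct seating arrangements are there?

Fix one person's seat to break rotational symmetry; the remaining 5 people can be arranged in (5)! = 120 ways.

120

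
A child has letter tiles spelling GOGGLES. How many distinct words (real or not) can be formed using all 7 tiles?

840

The 7 letters of GOGGLES have repeats: G appearing 3 times.
Dividing 7! = 5040 by 3! = 6 for the repeated letters gives 840.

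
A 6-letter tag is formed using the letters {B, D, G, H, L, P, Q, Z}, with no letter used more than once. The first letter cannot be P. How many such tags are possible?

The first letter has 8−1 = 7 choices (anything except P).
The remaining 5 letters are filled from the other 7 symbols without repetition: 7 × 6 × 5 × 4 × 3 = 2520.
Total: 7 × 2520 = 17640.

17640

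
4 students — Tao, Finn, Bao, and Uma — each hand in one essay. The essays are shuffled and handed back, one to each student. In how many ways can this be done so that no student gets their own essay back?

Let Aᵢ be the assignments in which student i gets their own essay. We want the size of the complement of A₁∪…∪A_4.
By inclusion–exclusion this is Σ_{j=0}^{4} (−1)^j C(4,j)·(4−j)!.
Computing: 24 − 24 + 12 − 4 + 1 = 9.

9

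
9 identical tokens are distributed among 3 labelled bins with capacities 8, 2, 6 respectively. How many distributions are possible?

20

Ignoring the caps, the number of non-negative solutions to x_1+…+x_3 = 9 is C(11,2) = 55.
Subtract solutions that violate a single cap (substitute x_i' = x_i − (cap_i+1)): x_1 ≥ 9 gives C(2,2) = 1; x_2 ≥ 3 gives C(8,2) = 28; x_3 ≥ 7 gives C(4,2) = 6. Together 35.
No two caps can be exceeded simultaneously, so the pair terms are all 0.
By inclusion–exclusion the count is 55 − 35 + 0 = 20.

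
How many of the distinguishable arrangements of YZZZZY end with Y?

With the last slot taken by Y, it remains to arrange the other 5 letters (ZZZZY).
Those 5 letters have Z appearing 4 times, giving (5)!/(4!) = 5.

5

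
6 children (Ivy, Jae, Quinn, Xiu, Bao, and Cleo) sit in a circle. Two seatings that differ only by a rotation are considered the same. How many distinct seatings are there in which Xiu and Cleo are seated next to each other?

Glue Xiu and Cleo into a block (2 internal orders). Seating 5 units around a circle gives (4)! arrangements.
So 2 × (4)! = 2 × 24 = 48.

48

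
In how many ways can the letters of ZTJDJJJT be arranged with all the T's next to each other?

Treat the 2 copies of T as a single block. The multiset to arrange is then {TT, D, J, J, J, J, Z}, 7 items in all.
That gives (7)!/(4!) = 210 arrangements.

210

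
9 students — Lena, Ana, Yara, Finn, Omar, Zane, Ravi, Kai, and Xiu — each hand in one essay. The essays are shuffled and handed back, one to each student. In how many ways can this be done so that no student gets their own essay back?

Let Aᵢ be the assignments in which student i gets their own essay. We want the size of the complement of A₁∪…∪A_9.
By inclusion–exclusion this is Σ_{j=0}^{9} (−1)^j C(9,j)·(9−j)!.
Computing: 362880 − 362880 + 181440 − 60480 + 15120 − 3024 + 504 − 72 + 9 − 1 = 133496.

133496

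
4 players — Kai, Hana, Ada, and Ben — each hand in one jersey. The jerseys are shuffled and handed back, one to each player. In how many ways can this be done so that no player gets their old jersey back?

9

Count assignments avoiding every fixed point. For any j of the 4 players fixed to their old jersey, the other 4−j can be arranged in (4−j)! ways.
By inclusion–exclusion this is Σ_{j=0}^{4} (−1)^j C(4,j)·(4−j)!.
Computing: 24 − 24 + 12 − 4 + 1 = 9.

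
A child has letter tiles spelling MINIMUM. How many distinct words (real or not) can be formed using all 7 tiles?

Letter multiplicities in MINIMUM: I×2, M×3, N×1, U×1.
Dividing 7! = 5040 by 3!·2! = 12 for the repeated letters gives 420.

420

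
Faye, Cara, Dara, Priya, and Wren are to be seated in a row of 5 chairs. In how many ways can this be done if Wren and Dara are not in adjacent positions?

72

There are 5! = 120 arrangements in all. If Wren and Dara are adjacent, merging them into one block gives 2·(4)! = 48 arrangements.
So 120 − 48 = 72 arrangements keep them apart.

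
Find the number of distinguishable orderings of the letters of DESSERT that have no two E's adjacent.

900

There are 7!/(2!·2!) = 1260 arrangements of DESSERT in total.
Arrangements with the E's together: treat EE as one letter, giving (6)!/(2!) = 360.
Subtracting, 1260 − 360 = 900 arrangements keep the E's apart.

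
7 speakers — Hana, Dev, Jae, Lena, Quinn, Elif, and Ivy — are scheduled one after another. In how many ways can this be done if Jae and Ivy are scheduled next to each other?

Place the 5 others and the Jae-Ivy pair as 6 objects in a line; the pair has 2 internal arrangements.
So the count is 2·(6)! = 1440.

1440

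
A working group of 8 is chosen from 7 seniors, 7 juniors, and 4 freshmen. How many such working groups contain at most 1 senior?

2475

Split by how many seniors are chosen (0 through 1).
Sum: C(7,0)·C(11,8) + C(7,1)·C(11,7) = 165 + 2310 = 2475.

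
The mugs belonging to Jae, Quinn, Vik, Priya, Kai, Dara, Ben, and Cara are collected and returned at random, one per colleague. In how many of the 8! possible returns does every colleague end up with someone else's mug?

14833

Count assignments avoiding every fixed point. For any j of the 8 colleagues fixed to their own mug, the other 8−j can be arranged in (8−j)! ways.
By inclusion–exclusion this is Σ_{j=0}^{8} (−1)^j C(8,j)·(8−j)!.
Computing: 40320 − 40320 + 20160 − 6720 + 1680 − 336 + 56 − 8 + 1 = 14833.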